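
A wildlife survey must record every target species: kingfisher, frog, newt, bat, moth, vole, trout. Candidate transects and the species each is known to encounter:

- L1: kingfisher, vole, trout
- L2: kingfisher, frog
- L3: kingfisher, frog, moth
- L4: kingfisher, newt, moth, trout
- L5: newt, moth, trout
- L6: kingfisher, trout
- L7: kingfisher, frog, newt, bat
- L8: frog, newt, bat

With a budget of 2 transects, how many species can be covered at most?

Choosing L1, L7 covers {kingfisher, frog, newt, bat, vole, trout} — 6 species.
No choice of 2 transects does better; here moth is left uncovered.

6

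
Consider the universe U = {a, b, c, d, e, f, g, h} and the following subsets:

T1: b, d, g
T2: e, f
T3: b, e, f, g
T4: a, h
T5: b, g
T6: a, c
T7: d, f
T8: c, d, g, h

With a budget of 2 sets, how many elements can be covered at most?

7

Choosing T3, T8 covers {b, c, d, e, f, g, h} — 7 elements.
No choice of 2 sets does better; here a is left uncovered.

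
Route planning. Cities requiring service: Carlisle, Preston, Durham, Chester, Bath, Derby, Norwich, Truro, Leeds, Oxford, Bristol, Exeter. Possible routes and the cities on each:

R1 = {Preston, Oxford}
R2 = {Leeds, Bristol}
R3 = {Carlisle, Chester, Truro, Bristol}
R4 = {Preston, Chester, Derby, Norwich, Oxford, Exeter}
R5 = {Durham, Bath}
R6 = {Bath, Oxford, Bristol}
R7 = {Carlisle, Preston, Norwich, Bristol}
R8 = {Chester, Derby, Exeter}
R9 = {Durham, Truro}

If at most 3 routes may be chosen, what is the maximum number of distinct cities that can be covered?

11

Choosing R3, R4, R5 covers {Carlisle, Preston, Durham, Chester, Bath, Derby, Norwich, Truro, Oxford, Bristol, Exeter} — 11 cities.
No choice of 3 routes does better; here Leeds is left uncovered.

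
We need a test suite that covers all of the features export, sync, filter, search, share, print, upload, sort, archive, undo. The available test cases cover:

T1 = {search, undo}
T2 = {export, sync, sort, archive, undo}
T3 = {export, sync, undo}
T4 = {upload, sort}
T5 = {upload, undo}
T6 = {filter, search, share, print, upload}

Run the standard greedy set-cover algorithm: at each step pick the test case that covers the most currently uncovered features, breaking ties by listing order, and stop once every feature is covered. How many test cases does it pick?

2

Pick 1: T2 covers 5 new features (export, sync, sort, archive, undo).
Pick 2: T6 covers 5 new features (filter, search, share, print, upload).
Greedy uses 2 test cases.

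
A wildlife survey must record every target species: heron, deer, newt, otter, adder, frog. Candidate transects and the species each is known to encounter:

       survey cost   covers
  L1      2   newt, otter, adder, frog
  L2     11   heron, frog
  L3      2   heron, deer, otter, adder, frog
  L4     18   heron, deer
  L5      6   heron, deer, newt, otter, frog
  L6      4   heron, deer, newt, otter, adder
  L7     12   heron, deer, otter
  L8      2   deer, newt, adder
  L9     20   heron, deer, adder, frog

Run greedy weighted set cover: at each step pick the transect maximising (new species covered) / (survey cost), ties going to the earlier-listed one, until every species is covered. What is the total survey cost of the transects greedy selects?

Pick 1: L3 adds 5 new (heron, deer, otter, adder, frog) at survey cost 2 (ratio 5/2).
Pick 2: L1 adds 1 new (newt) at survey cost 2 (ratio 1/2).
Greedy total survey cost: 2 + 2 = 4.

4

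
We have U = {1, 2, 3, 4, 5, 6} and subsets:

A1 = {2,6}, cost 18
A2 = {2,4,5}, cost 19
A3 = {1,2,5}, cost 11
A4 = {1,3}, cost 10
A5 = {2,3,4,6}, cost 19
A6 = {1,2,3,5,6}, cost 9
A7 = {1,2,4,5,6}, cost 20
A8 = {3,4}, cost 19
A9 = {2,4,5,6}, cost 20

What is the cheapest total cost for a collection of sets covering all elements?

A2, A6 cover every element at cost 19 + 9 = 28.
Any cover uses at least 2 sets; among all covering selections none totals below 28.

28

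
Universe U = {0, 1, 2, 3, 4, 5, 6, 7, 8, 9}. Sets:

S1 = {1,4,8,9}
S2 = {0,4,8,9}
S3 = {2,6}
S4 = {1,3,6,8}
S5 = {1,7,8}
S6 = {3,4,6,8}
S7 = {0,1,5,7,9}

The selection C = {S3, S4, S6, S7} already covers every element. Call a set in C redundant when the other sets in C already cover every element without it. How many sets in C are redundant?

1

Drop S3: 2 uncovered — not redundant.
Drop S4: the rest still cover every element — redundant.
Drop S6: 4 uncovered — not redundant.
Drop S7: 0, 5, 7, 9 uncovered — not redundant.
1 redundant: S4.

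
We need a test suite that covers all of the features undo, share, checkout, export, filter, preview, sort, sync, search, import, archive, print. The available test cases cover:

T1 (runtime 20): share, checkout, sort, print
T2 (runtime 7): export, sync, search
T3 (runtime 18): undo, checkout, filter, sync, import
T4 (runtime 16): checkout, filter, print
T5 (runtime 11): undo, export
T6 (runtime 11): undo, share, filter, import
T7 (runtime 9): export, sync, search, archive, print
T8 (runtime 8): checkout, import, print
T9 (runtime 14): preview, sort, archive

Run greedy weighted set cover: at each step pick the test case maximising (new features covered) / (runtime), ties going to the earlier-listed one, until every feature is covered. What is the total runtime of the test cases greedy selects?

Pick 1: T7 adds 5 new (export, sync, search, archive, print) at runtime 9 (ratio 5/9).
Pick 2: T6 adds 4 new (undo, share, filter, import) at runtime 11 (ratio 4/11).
Pick 3: T9 adds 2 new (preview, sort) at runtime 14 (ratio 2/14).
Pick 4: T8 adds 1 new (checkout) at runtime 8 (ratio 1/8).
Greedy total runtime: 9 + 11 + 14 + 8 = 42. (The true optimum is 40, so greedy overshoots here.)

42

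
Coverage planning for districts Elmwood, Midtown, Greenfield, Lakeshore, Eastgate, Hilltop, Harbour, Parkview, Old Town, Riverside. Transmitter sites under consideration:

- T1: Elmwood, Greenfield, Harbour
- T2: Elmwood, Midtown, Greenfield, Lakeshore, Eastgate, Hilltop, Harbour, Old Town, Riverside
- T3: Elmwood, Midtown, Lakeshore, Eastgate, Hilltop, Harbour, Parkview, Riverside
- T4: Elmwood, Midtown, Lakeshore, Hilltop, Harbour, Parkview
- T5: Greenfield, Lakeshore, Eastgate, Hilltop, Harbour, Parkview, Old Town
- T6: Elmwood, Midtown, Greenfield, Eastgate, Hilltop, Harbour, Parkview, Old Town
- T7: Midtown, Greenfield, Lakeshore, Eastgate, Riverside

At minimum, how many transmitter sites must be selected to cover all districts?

T2, T3 together cover {Elmwood, Midtown, Greenfield, Lakeshore, Eastgate, Hilltop, Harbour, Parkview, Old Town, Riverside} — every district.
No single transmitter site contains all 10 districts, so 2 is optimal.

2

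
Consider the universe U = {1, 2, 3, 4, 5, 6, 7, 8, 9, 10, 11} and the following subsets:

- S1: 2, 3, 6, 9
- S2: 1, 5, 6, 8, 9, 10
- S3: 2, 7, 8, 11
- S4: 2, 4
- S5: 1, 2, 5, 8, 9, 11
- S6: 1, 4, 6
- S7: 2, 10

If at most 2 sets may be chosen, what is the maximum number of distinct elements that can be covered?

9

Choosing S2, S3 covers {1, 2, 5, 6, 7, 8, 9, 10, 11} — 9 elements.
No choice of 2 sets does better; here 3, 4 are left uncovered.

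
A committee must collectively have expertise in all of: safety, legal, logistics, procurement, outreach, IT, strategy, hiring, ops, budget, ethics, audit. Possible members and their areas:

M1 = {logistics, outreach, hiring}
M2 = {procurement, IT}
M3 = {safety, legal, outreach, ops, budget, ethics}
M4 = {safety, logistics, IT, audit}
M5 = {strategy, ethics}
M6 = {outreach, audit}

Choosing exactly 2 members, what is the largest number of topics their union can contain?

9

Choosing M3, M4 covers {safety, legal, logistics, outreach, IT, ops, budget, ethics, audit} — 9 topics.
No choice of 2 members does better; here procurement, strategy, hiring are left uncovered.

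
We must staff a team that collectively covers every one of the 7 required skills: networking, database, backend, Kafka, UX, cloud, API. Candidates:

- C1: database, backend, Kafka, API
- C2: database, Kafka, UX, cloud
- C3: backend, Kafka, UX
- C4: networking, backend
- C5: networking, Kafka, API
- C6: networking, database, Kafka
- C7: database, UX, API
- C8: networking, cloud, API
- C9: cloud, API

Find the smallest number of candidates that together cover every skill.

C1, C2, C4 together cover {networking, database, backend, Kafka, UX, cloud, API} — every skill.
No 2 of the 9 candidates cover everything (all 36 pairs fall short), so 3 is minimum.

3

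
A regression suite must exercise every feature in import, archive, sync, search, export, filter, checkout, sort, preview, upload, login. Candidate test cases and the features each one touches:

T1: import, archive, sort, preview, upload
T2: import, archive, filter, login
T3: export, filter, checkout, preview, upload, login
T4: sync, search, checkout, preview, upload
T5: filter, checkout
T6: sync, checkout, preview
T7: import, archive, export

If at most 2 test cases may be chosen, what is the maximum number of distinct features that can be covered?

Choosing T1, T3 covers {import, archive, export, filter, checkout, sort, preview, upload, login} — 9 features.
No choice of 2 test cases does better; here sync, search are left uncovered.

9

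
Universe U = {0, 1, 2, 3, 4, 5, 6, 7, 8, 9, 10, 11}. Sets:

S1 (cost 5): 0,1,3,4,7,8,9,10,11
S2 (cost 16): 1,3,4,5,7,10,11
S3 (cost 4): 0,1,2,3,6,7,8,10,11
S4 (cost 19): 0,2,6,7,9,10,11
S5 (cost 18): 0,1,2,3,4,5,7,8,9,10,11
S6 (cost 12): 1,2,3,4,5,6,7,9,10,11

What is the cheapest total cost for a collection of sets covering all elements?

16

S3, S6 cover every element at cost 4 + 12 = 16.
Any cover uses at least 2 sets; among all covering selections none totals below 16.
Greedy by coverage-per-cost would pick S3, S1, S6 for 21 — worse than the optimum 16.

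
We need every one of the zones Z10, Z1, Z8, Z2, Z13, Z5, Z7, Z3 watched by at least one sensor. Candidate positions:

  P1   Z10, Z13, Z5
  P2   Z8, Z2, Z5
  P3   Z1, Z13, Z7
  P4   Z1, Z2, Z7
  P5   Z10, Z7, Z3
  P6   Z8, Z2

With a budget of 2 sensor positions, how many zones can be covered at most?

Choosing P1, P4 covers {Z10, Z1, Z2, Z13, Z5, Z7} — 6 zones.
No choice of 2 sensor positions does better; here Z8, Z3 are left uncovered.

6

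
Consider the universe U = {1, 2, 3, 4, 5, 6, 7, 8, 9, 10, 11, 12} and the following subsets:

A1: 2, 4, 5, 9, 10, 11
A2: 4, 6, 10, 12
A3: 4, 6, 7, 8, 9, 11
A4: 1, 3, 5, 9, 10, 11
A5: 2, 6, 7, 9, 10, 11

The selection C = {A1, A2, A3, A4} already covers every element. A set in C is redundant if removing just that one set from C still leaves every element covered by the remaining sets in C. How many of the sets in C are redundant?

0

Drop A1: 2 uncovered — not redundant.
Drop A2: 12 uncovered — not redundant.
Drop A3: 7, 8 uncovered — not redundant.
Drop A4: 1, 3 uncovered — not redundant.
None of the sets in C is redundant.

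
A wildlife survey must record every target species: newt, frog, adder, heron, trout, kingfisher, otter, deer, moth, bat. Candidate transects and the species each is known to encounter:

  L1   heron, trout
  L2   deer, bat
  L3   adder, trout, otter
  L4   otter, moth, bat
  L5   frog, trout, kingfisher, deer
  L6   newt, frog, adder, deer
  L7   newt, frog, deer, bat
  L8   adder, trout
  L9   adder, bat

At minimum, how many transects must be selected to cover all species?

4

L1, L4, L5, L6 together cover {newt, frog, adder, heron, trout, kingfisher, otter, deer, moth, bat} — every species.
No 3 of the 9 transects cover everything (all 84 triples fall short), so 4 is minimum.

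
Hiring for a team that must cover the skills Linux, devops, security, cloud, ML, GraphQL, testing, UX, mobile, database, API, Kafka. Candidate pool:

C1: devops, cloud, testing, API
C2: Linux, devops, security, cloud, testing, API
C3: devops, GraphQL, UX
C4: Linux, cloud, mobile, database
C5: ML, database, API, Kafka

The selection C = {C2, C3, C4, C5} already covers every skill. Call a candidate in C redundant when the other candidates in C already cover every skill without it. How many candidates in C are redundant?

0

Drop C2: security, testing uncovered — not redundant.
Drop C3: GraphQL, UX uncovered — not redundant.
Drop C4: mobile uncovered — not redundant.
Drop C5: ML, Kafka uncovered — not redundant.
None of the candidates in C is redundant.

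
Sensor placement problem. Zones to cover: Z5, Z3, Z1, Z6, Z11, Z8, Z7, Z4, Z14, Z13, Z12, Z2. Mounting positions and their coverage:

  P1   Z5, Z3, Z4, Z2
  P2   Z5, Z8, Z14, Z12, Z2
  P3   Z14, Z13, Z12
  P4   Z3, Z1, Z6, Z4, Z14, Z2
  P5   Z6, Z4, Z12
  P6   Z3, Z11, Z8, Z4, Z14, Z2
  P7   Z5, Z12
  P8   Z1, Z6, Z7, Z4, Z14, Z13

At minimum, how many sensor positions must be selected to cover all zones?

P2, P6, P8 together cover {Z5, Z3, Z1, Z6, Z11, Z8, Z7, Z4, Z14, Z13, Z12, Z2} — every zone.
No 2 of the 8 sensor positions cover everything (all 28 pairs fall short), so 3 is minimum.
Greedy (largest uncovered first) would take P4, P2, P8, P6 — 4 sensor positions — but 3 suffice.

3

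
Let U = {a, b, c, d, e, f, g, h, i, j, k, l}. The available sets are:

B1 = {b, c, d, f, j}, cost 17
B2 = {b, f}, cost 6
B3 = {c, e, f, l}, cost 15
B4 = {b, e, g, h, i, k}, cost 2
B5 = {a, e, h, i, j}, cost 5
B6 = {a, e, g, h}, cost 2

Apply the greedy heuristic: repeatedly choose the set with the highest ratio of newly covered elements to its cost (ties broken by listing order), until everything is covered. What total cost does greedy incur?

Pick 1: B4 adds 6 new (b, e, g, h, i, k) at cost 2 (ratio 6/2).
Pick 2: B6 adds 1 new (a) at cost 2 (ratio 1/2).
Pick 3: B1 adds 4 new (c, d, f, j) at cost 17 (ratio 4/17).
Pick 4: B3 adds 1 new (l) at cost 15 (ratio 1/15).
Greedy total cost: 2 + 2 + 17 + 15 = 36.

36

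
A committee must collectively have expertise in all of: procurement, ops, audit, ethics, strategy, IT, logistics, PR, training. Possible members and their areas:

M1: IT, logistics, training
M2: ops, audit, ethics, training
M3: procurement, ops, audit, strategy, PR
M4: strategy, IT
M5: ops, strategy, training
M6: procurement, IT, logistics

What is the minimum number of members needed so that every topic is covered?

3

M1, M2, M3 together cover {procurement, ops, audit, ethics, strategy, IT, logistics, PR, training} — every topic.
No 2 of the 6 members cover everything (all 15 pairs fall short), so 3 is minimum.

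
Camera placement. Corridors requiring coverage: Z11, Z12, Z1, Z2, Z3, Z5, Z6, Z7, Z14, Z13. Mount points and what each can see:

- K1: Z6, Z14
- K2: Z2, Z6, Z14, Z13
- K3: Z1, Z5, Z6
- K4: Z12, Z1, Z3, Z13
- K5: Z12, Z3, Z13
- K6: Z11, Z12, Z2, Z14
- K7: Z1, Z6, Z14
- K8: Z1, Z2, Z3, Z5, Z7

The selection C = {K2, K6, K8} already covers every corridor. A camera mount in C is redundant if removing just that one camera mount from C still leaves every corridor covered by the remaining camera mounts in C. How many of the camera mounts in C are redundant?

0

Drop K2: Z6, Z13 uncovered — not redundant.
Drop K6: Z11, Z12 uncovered — not redundant.
Drop K8: Z1, Z3, Z5, Z7 uncovered — not redundant.
None of the camera mounts in C is redundant.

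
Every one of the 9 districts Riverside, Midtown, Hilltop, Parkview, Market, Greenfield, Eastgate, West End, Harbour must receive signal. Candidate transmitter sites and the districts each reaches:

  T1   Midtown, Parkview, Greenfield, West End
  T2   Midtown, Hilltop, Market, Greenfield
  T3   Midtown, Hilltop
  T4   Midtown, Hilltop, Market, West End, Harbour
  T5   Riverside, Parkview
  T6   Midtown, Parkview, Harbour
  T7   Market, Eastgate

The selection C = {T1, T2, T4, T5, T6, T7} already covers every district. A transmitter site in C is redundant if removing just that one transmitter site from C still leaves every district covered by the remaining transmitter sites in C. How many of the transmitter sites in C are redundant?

4

Drop T1: the rest still cover every district — redundant.
Drop T2: the rest still cover every district — redundant.
Drop T4: the rest still cover every district — redundant.
Drop T5: Riverside uncovered — not redundant.
Drop T6: the rest still cover every district — redundant.
Drop T7: Eastgate uncovered — not redundant.
4 redundant: T1, T2, T4, T6.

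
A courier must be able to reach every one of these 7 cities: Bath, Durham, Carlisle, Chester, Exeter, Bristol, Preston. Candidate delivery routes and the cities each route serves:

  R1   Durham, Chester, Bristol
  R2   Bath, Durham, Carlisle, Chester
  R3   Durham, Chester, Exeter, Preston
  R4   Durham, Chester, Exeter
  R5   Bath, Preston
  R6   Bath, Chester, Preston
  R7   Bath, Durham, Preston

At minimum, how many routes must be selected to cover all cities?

3

R1, R2, R3 together cover {Bath, Durham, Carlisle, Chester, Exeter, Bristol, Preston} — every city.
No 2 of the 7 routes cover everything (all 21 pairs fall short), so 3 is minimum.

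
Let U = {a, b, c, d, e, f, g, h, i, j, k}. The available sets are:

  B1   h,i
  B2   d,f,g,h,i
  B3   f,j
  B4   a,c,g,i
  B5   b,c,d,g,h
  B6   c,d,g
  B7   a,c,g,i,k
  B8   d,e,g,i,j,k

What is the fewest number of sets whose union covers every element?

4

B2, B4, B5, B8 together cover {a, b, c, d, e, f, g, h, i, j, k} — every element.
No 3 of the 8 sets cover everything (all 56 triples fall short), so 4 is minimum.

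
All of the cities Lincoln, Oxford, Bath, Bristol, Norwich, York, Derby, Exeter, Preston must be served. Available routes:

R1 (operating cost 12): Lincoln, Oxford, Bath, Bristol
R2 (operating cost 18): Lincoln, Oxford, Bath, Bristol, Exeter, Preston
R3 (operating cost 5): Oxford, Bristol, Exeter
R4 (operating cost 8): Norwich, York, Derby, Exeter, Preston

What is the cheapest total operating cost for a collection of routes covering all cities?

20

R1, R4 cover every city at operating cost 12 + 8 = 20.
Any cover uses at least 2 routes; among all covering selections none totals below 20.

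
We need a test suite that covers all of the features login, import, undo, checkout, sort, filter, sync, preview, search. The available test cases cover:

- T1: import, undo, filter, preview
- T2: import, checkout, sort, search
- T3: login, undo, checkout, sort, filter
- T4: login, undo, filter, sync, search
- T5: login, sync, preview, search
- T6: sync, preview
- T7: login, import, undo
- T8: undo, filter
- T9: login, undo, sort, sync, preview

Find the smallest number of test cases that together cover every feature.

3

T1, T2, T4 together cover {login, import, undo, checkout, sort, filter, sync, preview, search} — every feature.
No 2 of the 9 test cases cover everything (all 36 pairs fall short), so 3 is minimum.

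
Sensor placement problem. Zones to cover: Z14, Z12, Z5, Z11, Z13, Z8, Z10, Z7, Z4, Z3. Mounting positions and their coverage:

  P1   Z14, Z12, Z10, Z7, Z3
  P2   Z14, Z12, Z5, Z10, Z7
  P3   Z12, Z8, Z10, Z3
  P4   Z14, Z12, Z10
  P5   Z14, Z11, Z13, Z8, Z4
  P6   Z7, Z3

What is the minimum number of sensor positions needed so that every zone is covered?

P1, P2, P5 together cover {Z14, Z12, Z5, Z11, Z13, Z8, Z10, Z7, Z4, Z3} — every zone.
No 2 of the 6 sensor positions cover everything (all 15 pairs fall short), so 3 is minimum.

3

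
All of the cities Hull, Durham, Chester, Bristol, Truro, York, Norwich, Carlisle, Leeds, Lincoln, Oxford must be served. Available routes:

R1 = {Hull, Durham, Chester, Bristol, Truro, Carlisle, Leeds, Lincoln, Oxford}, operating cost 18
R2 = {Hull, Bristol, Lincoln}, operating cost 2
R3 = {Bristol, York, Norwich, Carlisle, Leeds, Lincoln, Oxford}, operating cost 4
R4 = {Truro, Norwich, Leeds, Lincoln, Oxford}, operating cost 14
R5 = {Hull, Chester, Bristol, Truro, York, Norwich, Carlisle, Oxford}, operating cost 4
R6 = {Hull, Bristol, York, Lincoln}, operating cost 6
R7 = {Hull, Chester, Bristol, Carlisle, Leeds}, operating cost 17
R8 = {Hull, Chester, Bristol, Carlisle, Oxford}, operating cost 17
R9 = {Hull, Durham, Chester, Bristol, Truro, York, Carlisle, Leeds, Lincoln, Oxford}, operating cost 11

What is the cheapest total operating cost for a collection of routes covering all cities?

15

R3, R9 cover every city at operating cost 4 + 11 = 15.
Any cover uses at least 2 routes; among all covering selections none totals below 15.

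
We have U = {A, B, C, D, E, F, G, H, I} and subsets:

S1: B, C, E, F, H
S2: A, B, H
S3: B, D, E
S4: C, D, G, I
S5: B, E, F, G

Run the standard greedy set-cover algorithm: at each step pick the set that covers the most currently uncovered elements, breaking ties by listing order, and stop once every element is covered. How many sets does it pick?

3

Pick 1: S1 covers 5 new elements (B, C, E, F, H).
Pick 2: S4 covers 3 new elements (D, G, I).
Pick 3: S2 covers 1 new elements (A).
Greedy uses 3 sets.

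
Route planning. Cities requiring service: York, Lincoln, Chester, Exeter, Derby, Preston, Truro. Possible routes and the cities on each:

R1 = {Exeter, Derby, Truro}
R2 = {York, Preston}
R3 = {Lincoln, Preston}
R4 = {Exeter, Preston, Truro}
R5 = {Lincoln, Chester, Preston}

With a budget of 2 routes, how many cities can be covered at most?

Choosing R1, R5 covers {Lincoln, Chester, Exeter, Derby, Preston, Truro} — 6 cities.
No choice of 2 routes does better; here York is left uncovered.

6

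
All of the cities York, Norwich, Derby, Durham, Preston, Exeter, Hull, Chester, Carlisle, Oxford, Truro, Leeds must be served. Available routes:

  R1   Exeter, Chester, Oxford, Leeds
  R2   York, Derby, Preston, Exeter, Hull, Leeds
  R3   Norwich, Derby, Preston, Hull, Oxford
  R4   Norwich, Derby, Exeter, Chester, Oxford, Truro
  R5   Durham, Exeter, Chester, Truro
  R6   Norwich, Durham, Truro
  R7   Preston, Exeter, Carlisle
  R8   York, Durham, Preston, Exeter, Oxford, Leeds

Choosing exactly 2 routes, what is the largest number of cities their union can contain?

10

Choosing R2, R4 covers {York, Norwich, Derby, Preston, Exeter, Hull, Chester, Oxford, Truro, Leeds} — 10 cities.
No choice of 2 routes does better; here Durham, Carlisle are left uncovered.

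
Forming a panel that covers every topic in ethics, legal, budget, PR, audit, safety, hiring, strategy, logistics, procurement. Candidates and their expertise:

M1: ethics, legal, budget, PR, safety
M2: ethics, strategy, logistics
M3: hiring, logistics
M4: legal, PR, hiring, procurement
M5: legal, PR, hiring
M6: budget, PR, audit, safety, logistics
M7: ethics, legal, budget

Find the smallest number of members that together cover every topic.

3

M2, M4, M6 together cover {ethics, legal, budget, PR, audit, safety, hiring, strategy, logistics, procurement} — every topic.
No 2 of the 7 members cover everything (all 21 pairs fall short), so 3 is minimum.
Greedy (largest uncovered first) would take M1, M2, M4, M6 — 4 members — but 3 suffice.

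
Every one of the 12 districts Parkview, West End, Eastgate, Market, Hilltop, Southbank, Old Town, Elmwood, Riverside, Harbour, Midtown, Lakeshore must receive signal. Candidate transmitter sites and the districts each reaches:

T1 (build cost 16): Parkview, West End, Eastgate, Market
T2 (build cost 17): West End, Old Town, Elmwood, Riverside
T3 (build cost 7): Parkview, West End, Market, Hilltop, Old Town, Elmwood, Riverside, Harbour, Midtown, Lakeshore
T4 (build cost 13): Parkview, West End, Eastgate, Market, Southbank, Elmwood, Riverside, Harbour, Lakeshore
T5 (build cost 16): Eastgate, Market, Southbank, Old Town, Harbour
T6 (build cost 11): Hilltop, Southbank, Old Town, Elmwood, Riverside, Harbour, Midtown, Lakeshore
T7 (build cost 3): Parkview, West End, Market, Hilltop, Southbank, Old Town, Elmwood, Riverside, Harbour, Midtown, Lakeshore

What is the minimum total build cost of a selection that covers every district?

T4, T7 cover every district at build cost 13 + 3 = 16.
Any cover uses at least 2 transmitter sites; among all covering selections none totals below 16.

16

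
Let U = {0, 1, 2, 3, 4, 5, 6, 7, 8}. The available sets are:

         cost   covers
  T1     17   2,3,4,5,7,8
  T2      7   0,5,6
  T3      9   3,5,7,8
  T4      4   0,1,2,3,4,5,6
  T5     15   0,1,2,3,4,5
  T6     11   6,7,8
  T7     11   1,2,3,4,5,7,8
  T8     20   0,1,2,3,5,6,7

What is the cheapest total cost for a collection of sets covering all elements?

13

T3, T4 cover every element at cost 9 + 4 = 13.
Any cover uses at least 2 sets; among all covering selections none totals below 13.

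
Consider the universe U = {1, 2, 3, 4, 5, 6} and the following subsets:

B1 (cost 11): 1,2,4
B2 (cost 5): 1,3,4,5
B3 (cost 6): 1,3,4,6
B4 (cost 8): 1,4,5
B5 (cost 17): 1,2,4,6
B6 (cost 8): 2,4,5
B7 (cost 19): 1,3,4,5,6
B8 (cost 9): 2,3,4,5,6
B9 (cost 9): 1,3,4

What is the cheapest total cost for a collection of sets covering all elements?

B2, B8 cover every element at cost 5 + 9 = 14.
Any cover uses at least 2 sets; among all covering selections none totals below 14.

14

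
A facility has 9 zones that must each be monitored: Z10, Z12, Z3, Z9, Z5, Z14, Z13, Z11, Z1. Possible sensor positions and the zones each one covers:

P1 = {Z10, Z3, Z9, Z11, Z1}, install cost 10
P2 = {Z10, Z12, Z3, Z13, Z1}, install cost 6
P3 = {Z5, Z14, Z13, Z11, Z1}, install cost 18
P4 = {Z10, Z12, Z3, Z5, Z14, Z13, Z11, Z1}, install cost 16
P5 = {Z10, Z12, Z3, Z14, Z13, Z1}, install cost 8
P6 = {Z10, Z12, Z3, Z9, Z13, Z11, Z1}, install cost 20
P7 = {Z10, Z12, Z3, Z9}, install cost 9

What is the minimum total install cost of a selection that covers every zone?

25

P4, P7 cover every zone at install cost 16 + 9 = 25.
Any cover uses at least 2 sensor positions; among all covering selections none totals below 25.
Greedy by coverage-per-install cost would pick P2, P1, P4 for 32 — worse than the optimum 25.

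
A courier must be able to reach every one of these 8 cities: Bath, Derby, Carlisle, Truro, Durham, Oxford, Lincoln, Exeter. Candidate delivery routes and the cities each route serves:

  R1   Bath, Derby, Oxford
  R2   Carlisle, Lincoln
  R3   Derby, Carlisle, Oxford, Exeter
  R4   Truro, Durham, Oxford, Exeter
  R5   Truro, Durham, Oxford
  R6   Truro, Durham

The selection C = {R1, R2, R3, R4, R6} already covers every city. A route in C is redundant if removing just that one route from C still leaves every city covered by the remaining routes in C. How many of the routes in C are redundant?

3

Drop R1: Bath uncovered — not redundant.
Drop R2: Lincoln uncovered — not redundant.
Drop R3: the rest still cover every city — redundant.
Drop R4: the rest still cover every city — redundant.
Drop R6: the rest still cover every city — redundant.
3 redundant: R3, R4, R6.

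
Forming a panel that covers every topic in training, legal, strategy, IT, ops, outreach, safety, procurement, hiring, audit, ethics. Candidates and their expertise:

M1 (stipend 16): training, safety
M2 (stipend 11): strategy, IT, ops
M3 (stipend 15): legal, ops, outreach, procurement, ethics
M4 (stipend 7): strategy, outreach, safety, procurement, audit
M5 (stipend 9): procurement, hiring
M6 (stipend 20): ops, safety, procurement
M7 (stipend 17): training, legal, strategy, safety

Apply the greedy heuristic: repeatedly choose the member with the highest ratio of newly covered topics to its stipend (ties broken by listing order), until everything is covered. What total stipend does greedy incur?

Pick 1: M4 adds 5 new (strategy, outreach, safety, procurement, audit) at stipend 7 (ratio 5/7).
Pick 2: M3 adds 3 new (legal, ops, ethics) at stipend 15 (ratio 3/15).
Pick 3: M5 adds 1 new (hiring) at stipend 9 (ratio 1/9).
Pick 4: M2 adds 1 new (IT) at stipend 11 (ratio 1/11).
Pick 5: M1 adds 1 new (training) at stipend 16 (ratio 1/16).
Greedy total stipend: 7 + 15 + 9 + 11 + 16 = 58.

58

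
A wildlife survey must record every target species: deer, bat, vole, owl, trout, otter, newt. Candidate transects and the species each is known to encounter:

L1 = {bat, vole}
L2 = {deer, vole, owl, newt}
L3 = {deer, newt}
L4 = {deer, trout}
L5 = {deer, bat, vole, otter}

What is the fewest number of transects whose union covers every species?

3

L2, L4, L5 together cover {deer, bat, vole, owl, trout, otter, newt} — every species.
No 2 of the 5 transects cover everything (all 10 pairs fall short), so 3 is minimum.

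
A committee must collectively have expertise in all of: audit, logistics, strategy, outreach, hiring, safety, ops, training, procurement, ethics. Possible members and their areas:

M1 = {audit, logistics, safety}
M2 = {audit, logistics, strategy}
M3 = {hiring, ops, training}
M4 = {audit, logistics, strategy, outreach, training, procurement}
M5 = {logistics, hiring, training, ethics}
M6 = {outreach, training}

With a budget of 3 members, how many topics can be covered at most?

Choosing M1, M3, M4 covers {audit, logistics, strategy, outreach, hiring, safety, ops, training, procurement} — 9 topics.
No choice of 3 members does better; here ethics is left uncovered.

9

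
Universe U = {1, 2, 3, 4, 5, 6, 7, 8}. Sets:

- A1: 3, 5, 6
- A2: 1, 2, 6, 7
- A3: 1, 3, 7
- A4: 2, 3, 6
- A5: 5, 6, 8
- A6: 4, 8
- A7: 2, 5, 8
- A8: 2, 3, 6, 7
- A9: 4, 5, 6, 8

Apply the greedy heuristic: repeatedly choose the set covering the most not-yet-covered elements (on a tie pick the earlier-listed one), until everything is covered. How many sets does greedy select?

Pick 1: A2 covers 4 new elements (1, 2, 6, 7).
Pick 2: A9 covers 3 new elements (4, 5, 8).
Pick 3: A1 covers 1 new elements (3).
Greedy uses 3 sets.

3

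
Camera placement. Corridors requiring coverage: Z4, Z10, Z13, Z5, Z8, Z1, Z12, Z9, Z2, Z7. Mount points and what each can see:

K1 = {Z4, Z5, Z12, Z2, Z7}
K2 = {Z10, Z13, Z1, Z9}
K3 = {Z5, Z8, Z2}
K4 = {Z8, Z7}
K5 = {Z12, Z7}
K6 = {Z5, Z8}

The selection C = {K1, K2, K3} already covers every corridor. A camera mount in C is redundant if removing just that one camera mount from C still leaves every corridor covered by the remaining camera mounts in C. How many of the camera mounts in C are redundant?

0

Drop K1: Z4, Z12, Z7 uncovered — not redundant.
Drop K2: Z10, Z13, Z1, Z9 uncovered — not redundant.
Drop K3: Z8 uncovered — not redundant.
None of the camera mounts in C is redundant.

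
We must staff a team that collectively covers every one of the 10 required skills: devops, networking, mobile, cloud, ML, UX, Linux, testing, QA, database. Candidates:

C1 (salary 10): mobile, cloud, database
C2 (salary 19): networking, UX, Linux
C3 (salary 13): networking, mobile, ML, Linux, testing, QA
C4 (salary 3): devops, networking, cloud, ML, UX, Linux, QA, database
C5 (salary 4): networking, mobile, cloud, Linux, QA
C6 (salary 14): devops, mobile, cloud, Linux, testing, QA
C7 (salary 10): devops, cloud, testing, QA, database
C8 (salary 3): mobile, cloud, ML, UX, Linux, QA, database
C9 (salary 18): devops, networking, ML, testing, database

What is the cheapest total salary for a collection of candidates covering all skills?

C3, C4 cover every skill at salary 13 + 3 = 16.
Any cover uses at least 2 candidates; among all covering selections none totals below 16.

16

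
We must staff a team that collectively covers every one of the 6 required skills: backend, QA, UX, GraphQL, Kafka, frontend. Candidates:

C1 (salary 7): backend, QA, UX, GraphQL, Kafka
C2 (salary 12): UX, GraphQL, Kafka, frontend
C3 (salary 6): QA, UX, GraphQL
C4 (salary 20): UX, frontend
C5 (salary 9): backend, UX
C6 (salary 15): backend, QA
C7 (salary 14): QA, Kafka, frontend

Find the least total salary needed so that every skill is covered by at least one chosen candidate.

C1, C2 cover every skill at salary 7 + 12 = 19.
Any cover uses at least 2 candidates; among all covering selections none totals below 19.

19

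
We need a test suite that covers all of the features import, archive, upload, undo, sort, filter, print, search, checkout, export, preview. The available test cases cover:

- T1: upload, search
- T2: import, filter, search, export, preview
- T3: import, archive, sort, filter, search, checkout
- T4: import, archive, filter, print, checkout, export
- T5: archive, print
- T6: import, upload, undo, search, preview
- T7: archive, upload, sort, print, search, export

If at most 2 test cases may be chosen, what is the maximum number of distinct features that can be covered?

10

Choosing T4, T6 covers {import, archive, upload, undo, filter, print, search, checkout, export, preview} — 10 features.
No choice of 2 test cases does better; here sort is left uncovered.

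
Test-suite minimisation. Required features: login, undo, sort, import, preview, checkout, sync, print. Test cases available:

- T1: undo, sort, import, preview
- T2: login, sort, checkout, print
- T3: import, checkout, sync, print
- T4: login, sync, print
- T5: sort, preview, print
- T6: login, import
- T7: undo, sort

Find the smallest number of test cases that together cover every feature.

T1, T2, T3 together cover {login, undo, sort, import, preview, checkout, sync, print} — every feature.
No 2 of the 7 test cases cover everything (all 21 pairs fall short), so 3 is minimum.

3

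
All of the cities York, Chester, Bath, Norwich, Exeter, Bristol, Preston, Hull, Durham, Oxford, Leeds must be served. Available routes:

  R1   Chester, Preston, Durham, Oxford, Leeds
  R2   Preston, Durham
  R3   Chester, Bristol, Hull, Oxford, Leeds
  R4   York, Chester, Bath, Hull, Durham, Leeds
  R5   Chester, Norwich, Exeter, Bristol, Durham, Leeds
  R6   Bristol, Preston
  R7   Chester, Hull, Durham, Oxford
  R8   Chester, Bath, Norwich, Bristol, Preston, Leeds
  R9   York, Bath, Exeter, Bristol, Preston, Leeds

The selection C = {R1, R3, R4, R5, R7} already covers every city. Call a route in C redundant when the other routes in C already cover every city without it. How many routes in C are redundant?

2

Drop R1: Preston uncovered — not redundant.
Drop R3: the rest still cover every city — redundant.
Drop R4: York, Bath uncovered — not redundant.
Drop R5: Norwich, Exeter uncovered — not redundant.
Drop R7: the rest still cover every city — redundant.
2 redundant: R3, R7.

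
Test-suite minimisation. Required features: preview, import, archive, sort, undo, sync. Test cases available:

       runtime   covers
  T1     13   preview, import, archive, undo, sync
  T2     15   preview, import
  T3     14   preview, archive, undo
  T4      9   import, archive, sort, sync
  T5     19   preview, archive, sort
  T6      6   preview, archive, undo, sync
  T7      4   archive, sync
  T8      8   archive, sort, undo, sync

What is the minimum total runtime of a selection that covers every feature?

T4, T6 cover every feature at runtime 9 + 6 = 15.
Any cover uses at least 2 test cases; among all covering selections none totals below 15.

15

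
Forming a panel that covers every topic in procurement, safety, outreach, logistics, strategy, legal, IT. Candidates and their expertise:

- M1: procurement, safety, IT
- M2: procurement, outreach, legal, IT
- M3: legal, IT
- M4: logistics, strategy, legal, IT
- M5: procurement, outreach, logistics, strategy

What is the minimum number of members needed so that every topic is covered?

3

M1, M2, M4 together cover {procurement, safety, outreach, logistics, strategy, legal, IT} — every topic.
No 2 of the 5 members cover everything (all 10 pairs fall short), so 3 is minimum.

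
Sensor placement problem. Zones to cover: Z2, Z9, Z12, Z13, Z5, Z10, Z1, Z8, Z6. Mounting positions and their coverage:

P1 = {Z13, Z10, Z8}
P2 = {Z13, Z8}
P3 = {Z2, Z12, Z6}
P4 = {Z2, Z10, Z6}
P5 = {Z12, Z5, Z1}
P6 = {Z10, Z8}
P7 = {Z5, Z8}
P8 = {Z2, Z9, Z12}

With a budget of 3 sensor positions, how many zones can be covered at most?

8

Choosing P1, P3, P5 covers {Z2, Z12, Z13, Z5, Z10, Z1, Z8, Z6} — 8 zones.
No choice of 3 sensor positions does better; here Z9 is left uncovered.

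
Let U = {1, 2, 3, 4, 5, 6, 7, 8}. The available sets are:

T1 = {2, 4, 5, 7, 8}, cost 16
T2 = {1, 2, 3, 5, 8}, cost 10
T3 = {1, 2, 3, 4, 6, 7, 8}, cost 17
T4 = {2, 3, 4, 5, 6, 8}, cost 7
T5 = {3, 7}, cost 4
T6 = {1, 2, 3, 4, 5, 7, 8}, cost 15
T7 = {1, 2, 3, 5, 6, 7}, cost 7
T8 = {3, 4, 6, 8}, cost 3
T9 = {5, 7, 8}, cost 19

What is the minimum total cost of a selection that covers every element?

10

T7, T8 cover every element at cost 7 + 3 = 10.
Any cover uses at least 2 sets; among all covering selections none totals below 10.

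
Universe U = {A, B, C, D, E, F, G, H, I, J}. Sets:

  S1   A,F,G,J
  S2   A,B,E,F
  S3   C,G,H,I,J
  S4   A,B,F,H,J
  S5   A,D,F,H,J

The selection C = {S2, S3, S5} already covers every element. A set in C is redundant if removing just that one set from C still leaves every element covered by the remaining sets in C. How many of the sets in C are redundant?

Drop S2: B, E uncovered — not redundant.
Drop S3: C, G, I uncovered — not redundant.
Drop S5: D uncovered — not redundant.
None of the sets in C is redundant.

0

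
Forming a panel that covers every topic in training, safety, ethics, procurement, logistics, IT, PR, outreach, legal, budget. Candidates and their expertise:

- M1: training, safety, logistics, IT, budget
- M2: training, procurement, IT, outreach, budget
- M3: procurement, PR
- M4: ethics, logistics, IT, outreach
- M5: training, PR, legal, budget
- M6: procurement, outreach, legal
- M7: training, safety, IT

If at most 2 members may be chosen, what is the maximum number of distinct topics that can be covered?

8

Choosing M1, M6 covers {training, safety, procurement, logistics, IT, outreach, legal, budget} — 8 topics.
No choice of 2 members does better; here ethics, PR are left uncovered.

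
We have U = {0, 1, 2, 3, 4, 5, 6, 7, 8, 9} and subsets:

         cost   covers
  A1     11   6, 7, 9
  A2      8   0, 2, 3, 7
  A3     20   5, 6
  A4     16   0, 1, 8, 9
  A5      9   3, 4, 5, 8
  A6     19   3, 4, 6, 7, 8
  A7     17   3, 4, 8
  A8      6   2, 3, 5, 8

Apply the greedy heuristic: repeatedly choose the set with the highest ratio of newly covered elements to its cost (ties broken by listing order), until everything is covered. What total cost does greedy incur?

50

Pick 1: A8 adds 4 new (2, 3, 5, 8) at cost 6 (ratio 4/6).
Pick 2: A1 adds 3 new (6, 7, 9) at cost 11 (ratio 3/11).
Pick 3: A2 adds 1 new (0) at cost 8 (ratio 1/8).
Pick 4: A5 adds 1 new (4) at cost 9 (ratio 1/9).
Pick 5: A4 adds 1 new (1) at cost 16 (ratio 1/16).
Greedy total cost: 6 + 11 + 8 + 9 + 16 = 50. (The true optimum is 41, so greedy overshoots here.)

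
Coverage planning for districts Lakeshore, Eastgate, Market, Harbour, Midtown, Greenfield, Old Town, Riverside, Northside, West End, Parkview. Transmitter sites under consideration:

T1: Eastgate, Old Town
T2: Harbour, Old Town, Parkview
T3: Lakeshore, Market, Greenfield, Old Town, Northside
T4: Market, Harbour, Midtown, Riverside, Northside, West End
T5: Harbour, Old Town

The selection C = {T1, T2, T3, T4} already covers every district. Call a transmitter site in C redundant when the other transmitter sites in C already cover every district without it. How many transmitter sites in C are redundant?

0

Drop T1: Eastgate uncovered — not redundant.
Drop T2: Parkview uncovered — not redundant.
Drop T3: Lakeshore, Greenfield uncovered — not redundant.
Drop T4: Midtown, Riverside, West End uncovered — not redundant.
None of the transmitter sites in C is redundant.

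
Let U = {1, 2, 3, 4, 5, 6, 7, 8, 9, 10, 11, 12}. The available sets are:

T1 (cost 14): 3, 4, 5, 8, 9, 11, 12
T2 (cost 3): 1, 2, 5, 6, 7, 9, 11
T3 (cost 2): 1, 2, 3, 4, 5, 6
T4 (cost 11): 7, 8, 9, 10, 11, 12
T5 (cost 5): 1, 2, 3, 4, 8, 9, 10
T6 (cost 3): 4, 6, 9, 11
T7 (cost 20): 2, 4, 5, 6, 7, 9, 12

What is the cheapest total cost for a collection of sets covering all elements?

T3, T4 cover every element at cost 2 + 11 = 13.
Any cover uses at least 2 sets; among all covering selections none totals below 13.

13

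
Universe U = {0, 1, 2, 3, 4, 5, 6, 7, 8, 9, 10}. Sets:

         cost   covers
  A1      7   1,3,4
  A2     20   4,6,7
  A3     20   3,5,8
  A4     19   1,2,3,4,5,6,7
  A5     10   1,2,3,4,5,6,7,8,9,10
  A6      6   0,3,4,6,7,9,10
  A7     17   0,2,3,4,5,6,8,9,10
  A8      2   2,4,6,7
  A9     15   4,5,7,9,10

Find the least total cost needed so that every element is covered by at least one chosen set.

16

A5, A6 cover every element at cost 10 + 6 = 16.
Any cover uses at least 2 sets; among all covering selections none totals below 16.
Greedy by coverage-per-cost would pick A8, A6, A5 for 18 — worse than the optimum 16.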